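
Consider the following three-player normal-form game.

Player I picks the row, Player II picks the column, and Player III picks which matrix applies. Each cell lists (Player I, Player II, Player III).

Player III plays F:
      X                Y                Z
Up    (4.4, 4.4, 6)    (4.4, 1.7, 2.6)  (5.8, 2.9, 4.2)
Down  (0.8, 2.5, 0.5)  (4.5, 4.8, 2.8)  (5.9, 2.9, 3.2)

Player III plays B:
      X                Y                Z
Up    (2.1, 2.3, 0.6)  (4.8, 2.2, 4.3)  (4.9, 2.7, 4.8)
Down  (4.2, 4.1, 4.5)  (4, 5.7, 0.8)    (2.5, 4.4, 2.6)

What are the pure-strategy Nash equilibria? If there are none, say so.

Player I against (X, F): payoffs 4.4, 0.8 → best response Up.
Player I against (X, B): payoffs 2.1, 4.2 → best response Down.
Player I against (Y, F): payoffs 4.4, 4.5 → best response Down.
Player I against (Y, B): payoffs 4.8, 4 → best response Up.
Player I against (Z, F): payoffs 5.8, 5.9 → best response Down.
Player I against (Z, B): payoffs 4.9, 2.5 → best response Up.
Player II against (Up, F): payoffs 4.4, 1.7, 2.9 → best response X.
Player II against (Up, B): payoffs 2.3, 2.2, 2.7 → best response Z.
Player II against (Down, F): payoffs 2.5, 4.8, 2.9 → best response Y.
Player II against (Down, B): payoffs 4.1, 5.7, 4.4 → best response Y.
Player III against (Up, X): payoffs 6, 0.6 → best response F.
Player III against (Up, Y): payoffs 2.6, 4.3 → best response B.
Player III against (Up, Z): payoffs 4.2, 4.8 → best response B.
Player III against (Down, X): payoffs 0.5, 4.5 → best response B.
Player III against (Down, Y): payoffs 2.8, 0.8 → best response F.
Player III against (Down, Z): payoffs 3.2, 2.6 → best response F.
Mutual best responses: (Up, X, F); (Up, Z, B); (Down, Y, F).

Pure-strategy Nash equilibria: (Up, X, F); (Up, Z, B); (Down, Y, F)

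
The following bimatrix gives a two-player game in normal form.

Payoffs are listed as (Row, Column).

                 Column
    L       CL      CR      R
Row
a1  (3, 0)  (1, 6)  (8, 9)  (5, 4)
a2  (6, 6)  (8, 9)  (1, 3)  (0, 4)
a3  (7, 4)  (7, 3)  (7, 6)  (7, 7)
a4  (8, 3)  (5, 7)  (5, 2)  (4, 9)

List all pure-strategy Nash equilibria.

The pure Nash equilibria are (a1, CR), (a2, CL), (a3, R).

Row against L: payoffs 3, 6, 7, 8 → best response a4.
Row against CL: payoffs 1, 8, 7, 5 → best response a2.
Row against CR: payoffs 8, 1, 7, 5 → best response a1.
Row against R: payoffs 5, 0, 7, 4 → best response a3.
Column against a1: payoffs 0, 6, 9, 4 → best response CR.
Column against a2: payoffs 6, 9, 3, 4 → best response CL.
Column against a3: payoffs 4, 3, 6, 7 → best response R.
Column against a4: payoffs 3, 7, 2, 9 → best response R.
Mutual best responses: (a1, CR); (a2, CL); (a3, R).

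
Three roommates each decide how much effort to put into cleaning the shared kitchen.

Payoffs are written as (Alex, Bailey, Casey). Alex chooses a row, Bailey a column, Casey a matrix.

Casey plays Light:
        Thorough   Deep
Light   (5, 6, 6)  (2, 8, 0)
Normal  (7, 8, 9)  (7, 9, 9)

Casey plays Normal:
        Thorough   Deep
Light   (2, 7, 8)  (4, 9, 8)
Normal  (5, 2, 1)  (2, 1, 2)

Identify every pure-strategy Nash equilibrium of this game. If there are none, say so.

The pure Nash equilibria are (Light, Deep, Normal) and (Normal, Deep, Light).

(Light, Thorough, Light): Alex can switch to Normal (5 → 7). Not NE.
(Light, Thorough, Normal): Alex can switch to Normal (2 → 5). Not NE.
(Light, Deep, Light): Alex can switch to Normal (2 → 7). Not NE.
(Light, Deep, Normal): Alex gets 4, best alternative 2; Bailey gets 9, best alternative 7; Casey gets 8, best alternative 0. No profitable deviation — NE.
(Normal, Thorough, Light): Bailey can switch to Deep (8 → 9). Not NE.
(Normal, Thorough, Normal): Casey can switch to Light (1 → 9). Not NE.
(Normal, Deep, Light): Alex gets 7, best alternative 2; Bailey gets 9, best alternative 8; Casey gets 9, best alternative 2. No profitable deviation — NE.
(Normal, Deep, Normal): Alex can switch to Light (2 → 4). Not NE.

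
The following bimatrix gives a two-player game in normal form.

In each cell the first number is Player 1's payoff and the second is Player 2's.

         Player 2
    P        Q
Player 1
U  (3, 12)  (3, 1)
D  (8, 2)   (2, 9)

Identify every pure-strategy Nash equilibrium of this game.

For each strategy profile, look for a profitable unilateral deviation.
(U, P): Player 1 can switch to D (3 → 8). Not NE.
(U, Q): Player 2 can switch to P (1 → 12). Not NE.
(D, P): Player 2 can switch to Q (2 → 9). Not NE.
(D, Q): Player 1 can switch to U (2 → 3). Not NE.

No pure-strategy Nash equilibrium.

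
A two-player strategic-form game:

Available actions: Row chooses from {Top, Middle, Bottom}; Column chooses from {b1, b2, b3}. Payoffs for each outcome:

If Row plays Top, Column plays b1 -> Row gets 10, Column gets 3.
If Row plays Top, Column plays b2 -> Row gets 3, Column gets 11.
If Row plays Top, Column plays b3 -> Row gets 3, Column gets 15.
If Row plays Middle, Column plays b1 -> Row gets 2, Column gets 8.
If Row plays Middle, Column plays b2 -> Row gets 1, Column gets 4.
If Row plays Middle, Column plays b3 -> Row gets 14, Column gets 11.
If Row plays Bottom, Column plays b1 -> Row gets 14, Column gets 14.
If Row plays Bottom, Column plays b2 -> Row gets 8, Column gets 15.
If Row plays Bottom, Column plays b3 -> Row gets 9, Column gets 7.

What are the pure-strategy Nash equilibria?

(Middle, b3) and (Bottom, b2)

(Top, b1): Row can switch to Bottom (10 → 14). Not NE.
(Top, b2): Row can switch to Bottom (3 → 8). Not NE.
(Top, b3): Row can switch to Middle (3 → 14). Not NE.
(Middle, b1): Row can switch to Top (2 → 10). Not NE.
(Middle, b2): Row can switch to Top (1 → 3). Not NE.
(Middle, b3): Row gets 14, best alternative 9; Column gets 11, best alternative 8. No profitable deviation — NE.
(Bottom, b1): Column can switch to b2 (14 → 15). Not NE.
(Bottom, b2): Row gets 8, best alternative 3; Column gets 15, best alternative 14. No profitable deviation — NE.
(Bottom, b3): Row can switch to Middle (9 → 14). Not NE.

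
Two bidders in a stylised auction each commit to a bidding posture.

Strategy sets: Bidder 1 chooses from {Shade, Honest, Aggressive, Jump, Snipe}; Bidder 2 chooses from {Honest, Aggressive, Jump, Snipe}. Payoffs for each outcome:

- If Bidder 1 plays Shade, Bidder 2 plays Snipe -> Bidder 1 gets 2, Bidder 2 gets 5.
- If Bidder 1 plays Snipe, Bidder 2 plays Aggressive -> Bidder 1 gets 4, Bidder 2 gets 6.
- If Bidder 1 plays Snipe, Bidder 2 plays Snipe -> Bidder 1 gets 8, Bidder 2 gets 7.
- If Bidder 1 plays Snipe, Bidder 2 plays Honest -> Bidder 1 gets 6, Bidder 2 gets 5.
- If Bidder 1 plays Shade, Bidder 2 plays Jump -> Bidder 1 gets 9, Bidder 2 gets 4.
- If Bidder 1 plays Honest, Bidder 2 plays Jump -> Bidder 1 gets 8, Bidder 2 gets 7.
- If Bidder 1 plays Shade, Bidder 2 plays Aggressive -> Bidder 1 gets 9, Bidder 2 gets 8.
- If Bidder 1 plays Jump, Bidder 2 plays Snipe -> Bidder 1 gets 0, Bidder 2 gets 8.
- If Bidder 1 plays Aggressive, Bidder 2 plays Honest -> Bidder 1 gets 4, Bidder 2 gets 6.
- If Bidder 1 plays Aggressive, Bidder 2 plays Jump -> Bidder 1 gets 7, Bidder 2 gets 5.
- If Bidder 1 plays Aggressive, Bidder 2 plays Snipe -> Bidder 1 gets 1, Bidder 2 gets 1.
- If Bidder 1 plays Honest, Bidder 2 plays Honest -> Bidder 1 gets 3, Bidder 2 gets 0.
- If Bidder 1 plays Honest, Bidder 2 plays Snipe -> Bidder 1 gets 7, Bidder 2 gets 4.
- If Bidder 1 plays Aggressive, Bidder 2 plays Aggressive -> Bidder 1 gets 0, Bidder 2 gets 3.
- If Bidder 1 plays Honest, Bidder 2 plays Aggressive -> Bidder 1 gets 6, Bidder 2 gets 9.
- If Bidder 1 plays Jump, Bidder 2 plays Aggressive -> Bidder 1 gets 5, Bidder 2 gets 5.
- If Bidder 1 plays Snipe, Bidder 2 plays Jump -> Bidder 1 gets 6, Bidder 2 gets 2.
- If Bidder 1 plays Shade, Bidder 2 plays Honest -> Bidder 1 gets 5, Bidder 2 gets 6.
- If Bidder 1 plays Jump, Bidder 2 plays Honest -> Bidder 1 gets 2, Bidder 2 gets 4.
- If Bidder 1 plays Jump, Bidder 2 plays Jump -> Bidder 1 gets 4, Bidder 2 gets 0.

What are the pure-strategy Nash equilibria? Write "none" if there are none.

(Shade, Honest): Bidder 1 can switch to Snipe (5 → 6). Not NE.
(Shade, Aggressive): Bidder 1 gets 9, best alternative 6; Bidder 2 gets 8, best alternative 6. No profitable deviation — NE.
(Shade, Jump): Bidder 2 can switch to Honest (4 → 6). Not NE.
(Shade, Snipe): Bidder 1 can switch to Honest (2 → 7). Not NE.
(Honest, Honest): Bidder 1 can switch to Shade (3 → 5). Not NE.
(Honest, Aggressive): Bidder 1 can switch to Shade (6 → 9). Not NE.
(Honest, Jump): Bidder 1 can switch to Shade (8 → 9). Not NE.
(Snipe, Snipe): Bidder 1 gets 8, best alternative 7; Bidder 2 gets 7, best alternative 6. No profitable deviation — NE.
(The remaining 12 profiles each have a profitable deviation by the same check.)

Pure-strategy Nash equilibria: (Shade, Aggressive), (Snipe, Snipe)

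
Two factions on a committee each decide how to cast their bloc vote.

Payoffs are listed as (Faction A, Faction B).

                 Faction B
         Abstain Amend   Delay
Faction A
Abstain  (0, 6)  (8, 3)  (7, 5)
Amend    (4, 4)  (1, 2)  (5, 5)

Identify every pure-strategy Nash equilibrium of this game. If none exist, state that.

Faction A against Abstain: payoffs 0, 4 → best response Amend.
Faction A against Amend: payoffs 8, 1 → best response Abstain.
Faction A against Delay: payoffs 7, 5 → best response Abstain.
Faction B against Abstain: payoffs 6, 3, 5 → best response Abstain.
Faction B against Amend: payoffs 4, 2, 5 → best response Delay.
No profile is a mutual best response for all players.

No pure-strategy Nash equilibrium.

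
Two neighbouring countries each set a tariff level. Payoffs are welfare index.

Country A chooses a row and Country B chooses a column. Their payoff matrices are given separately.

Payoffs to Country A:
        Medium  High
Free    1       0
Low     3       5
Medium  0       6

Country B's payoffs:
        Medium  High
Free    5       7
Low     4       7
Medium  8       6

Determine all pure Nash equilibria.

none

Country A against Medium: payoffs 1, 3, 0 → best response Low.
Country A against High: payoffs 0, 5, 6 → best response Medium.
Country B against Free: payoffs 5, 7 → best response High.
Country B against Low: payoffs 4, 7 → best response High.
Country B against Medium: payoffs 8, 6 → best response Medium.
No profile is a mutual best response for all players.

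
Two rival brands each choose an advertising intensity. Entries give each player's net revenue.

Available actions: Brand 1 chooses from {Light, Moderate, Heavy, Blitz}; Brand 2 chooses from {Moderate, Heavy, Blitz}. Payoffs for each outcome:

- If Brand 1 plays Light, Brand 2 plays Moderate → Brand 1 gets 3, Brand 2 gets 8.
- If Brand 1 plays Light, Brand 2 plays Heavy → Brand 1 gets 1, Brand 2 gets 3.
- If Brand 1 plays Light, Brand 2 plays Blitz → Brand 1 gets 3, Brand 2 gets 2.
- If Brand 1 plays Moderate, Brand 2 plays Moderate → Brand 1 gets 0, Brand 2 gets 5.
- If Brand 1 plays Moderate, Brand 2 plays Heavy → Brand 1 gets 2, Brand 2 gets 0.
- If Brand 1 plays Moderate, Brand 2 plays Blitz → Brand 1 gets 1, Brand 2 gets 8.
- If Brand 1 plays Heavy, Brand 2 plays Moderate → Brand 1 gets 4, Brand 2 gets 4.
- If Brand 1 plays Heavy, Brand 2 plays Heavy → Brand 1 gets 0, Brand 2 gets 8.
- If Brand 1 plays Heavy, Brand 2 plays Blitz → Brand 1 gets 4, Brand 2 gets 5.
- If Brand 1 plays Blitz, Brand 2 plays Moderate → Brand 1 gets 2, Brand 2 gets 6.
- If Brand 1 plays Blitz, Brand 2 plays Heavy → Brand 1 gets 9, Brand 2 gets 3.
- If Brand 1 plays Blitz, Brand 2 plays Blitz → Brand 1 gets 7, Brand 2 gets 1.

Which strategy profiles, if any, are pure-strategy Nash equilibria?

There is no pure-strategy Nash equilibrium.

For each player, find the best response to each opponent profile; mutual best responses are the pure NE.
Brand 1 against Moderate: payoffs 3, 0, 4, 2 → best response Heavy.
Brand 1 against Heavy: payoffs 1, 2, 0, 9 → best response Blitz.
Brand 1 against Blitz: payoffs 3, 1, 4, 7 → best response Blitz.
Brand 2 against Light: payoffs 8, 3, 2 → best response Moderate.
Brand 2 against Moderate: payoffs 5, 0, 8 → best response Blitz.
Brand 2 against Heavy: payoffs 4, 8, 5 → best response Heavy.
Brand 2 against Blitz: payoffs 6, 3, 1 → best response Moderate.
No profile is a mutual best response for all players.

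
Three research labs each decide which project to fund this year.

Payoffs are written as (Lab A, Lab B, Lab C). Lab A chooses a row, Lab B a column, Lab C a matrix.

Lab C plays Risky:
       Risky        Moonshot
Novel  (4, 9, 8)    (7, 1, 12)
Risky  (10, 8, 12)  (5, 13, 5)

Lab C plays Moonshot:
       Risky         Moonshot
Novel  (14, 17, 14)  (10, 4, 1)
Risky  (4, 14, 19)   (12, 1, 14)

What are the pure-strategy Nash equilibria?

(Novel, Risky, Moonshot)

(Novel, Risky, Risky): Lab A can switch to Risky (4 → 10). Not NE.
(Novel, Risky, Moonshot): Lab A gets 14, best alternative 4; Lab B gets 17, best alternative 4; Lab C gets 14, best alternative 8. No profitable deviation — NE.
(Novel, Moonshot, Risky): Lab B can switch to Risky (1 → 9). Not NE.
(Novel, Moonshot, Moonshot): Lab A can switch to Risky (10 → 12). Not NE.
(Risky, Risky, Risky): Lab B can switch to Moonshot (8 → 13). Not NE.
(Risky, Risky, Moonshot): Lab A can switch to Novel (4 → 14). Not NE.
(Risky, Moonshot, Risky): Lab A can switch to Novel (5 → 7). Not NE.
(The remaining 1 profile has a profitable deviation by the same check.)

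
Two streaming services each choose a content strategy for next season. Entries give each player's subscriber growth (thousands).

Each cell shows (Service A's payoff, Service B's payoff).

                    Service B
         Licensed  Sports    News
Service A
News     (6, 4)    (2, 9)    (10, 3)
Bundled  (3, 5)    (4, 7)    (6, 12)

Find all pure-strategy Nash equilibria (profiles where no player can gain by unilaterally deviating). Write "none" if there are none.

Service A against Licensed: payoffs 6, 3 → best response News.
Service A against Sports: payoffs 2, 4 → best response Bundled.
Service A against News: payoffs 10, 6 → best response News.
Service B against News: payoffs 4, 9, 3 → best response Sports.
Service B against Bundled: payoffs 5, 7, 12 → best response News.
No profile is a mutual best response for all players.

This game has no pure Nash equilibrium.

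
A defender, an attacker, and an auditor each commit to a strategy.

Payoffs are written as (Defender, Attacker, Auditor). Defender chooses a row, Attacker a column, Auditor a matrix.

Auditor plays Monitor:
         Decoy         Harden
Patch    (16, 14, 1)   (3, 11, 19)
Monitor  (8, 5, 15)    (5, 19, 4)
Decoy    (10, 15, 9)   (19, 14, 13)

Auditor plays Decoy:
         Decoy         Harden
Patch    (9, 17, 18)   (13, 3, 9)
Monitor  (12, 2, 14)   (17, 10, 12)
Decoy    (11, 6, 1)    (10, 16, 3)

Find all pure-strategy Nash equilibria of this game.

For each player, find the best response to each opponent profile; mutual best responses are the pure NE.
Defender against (Decoy, Monitor): payoffs 16, 8, 10 → best response Patch.
Defender against (Decoy, Decoy): payoffs 9, 12, 11 → best response Monitor.
Defender against (Harden, Monitor): payoffs 3, 5, 19 → best response Decoy.
Defender against (Harden, Decoy): payoffs 13, 17, 10 → best response Monitor.
Attacker against (Patch, Monitor): payoffs 14, 11 → best response Decoy.
Attacker against (Patch, Decoy): payoffs 17, 3 → best response Decoy.
Attacker against (Monitor, Monitor): payoffs 5, 19 → best response Harden.
Attacker against (Monitor, Decoy): payoffs 2, 10 → best response Harden.
Attacker against (Decoy, Monitor): payoffs 15, 14 → best response Decoy.
Attacker against (Decoy, Decoy): payoffs 6, 16 → best response Harden.
Auditor against (Patch, Decoy): payoffs 1, 18 → best response Decoy.
Auditor against (Patch, Harden): payoffs 19, 9 → best response Monitor.
Auditor against (Monitor, Decoy): payoffs 15, 14 → best response Monitor.
Auditor against (Monitor, Harden): payoffs 4, 12 → best response Decoy.
Auditor against (Decoy, Decoy): payoffs 9, 1 → best response Monitor.
Auditor against (Decoy, Harden): payoffs 13, 3 → best response Monitor.
Mutual best responses: (Monitor, Harden, Decoy).

Pure NE: (Monitor, Harden, Decoy)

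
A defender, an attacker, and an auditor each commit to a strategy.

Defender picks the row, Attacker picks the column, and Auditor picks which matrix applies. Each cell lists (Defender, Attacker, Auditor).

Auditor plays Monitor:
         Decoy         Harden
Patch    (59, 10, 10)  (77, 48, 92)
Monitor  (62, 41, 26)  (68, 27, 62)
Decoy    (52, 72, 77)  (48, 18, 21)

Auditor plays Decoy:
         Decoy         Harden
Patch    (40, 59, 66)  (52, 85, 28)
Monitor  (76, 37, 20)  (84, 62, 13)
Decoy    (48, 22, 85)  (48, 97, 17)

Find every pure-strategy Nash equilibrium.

Defender against (Decoy, Monitor): payoffs 59, 62, 52 → best response Monitor.
Defender against (Decoy, Decoy): payoffs 40, 76, 48 → best response Monitor.
Defender against (Harden, Monitor): payoffs 77, 68, 48 → best response Patch.
Defender against (Harden, Decoy): payoffs 52, 84, 48 → best response Monitor.
Attacker against (Patch, Monitor): payoffs 10, 48 → best response Harden.
Attacker against (Patch, Decoy): payoffs 59, 85 → best response Harden.
Attacker against (Monitor, Monitor): payoffs 41, 27 → best response Decoy.
Attacker against (Monitor, Decoy): payoffs 37, 62 → best response Harden.
Attacker against (Decoy, Monitor): payoffs 72, 18 → best response Decoy.
Attacker against (Decoy, Decoy): payoffs 22, 97 → best response Harden.
Auditor against (Patch, Decoy): payoffs 10, 66 → best response Decoy.
Auditor against (Patch, Harden): payoffs 92, 28 → best response Monitor.
Auditor against (Monitor, Decoy): payoffs 26, 20 → best response Monitor.
Auditor against (Monitor, Harden): payoffs 62, 13 → best response Monitor.
Auditor against (Decoy, Decoy): payoffs 77, 85 → best response Decoy.
Auditor against (Decoy, Harden): payoffs 21, 17 → best response Monitor.
Mutual best responses: (Patch, Harden, Monitor); (Monitor, Decoy, Monitor).

Pure-strategy Nash equilibria: (Patch, Harden, Monitor) and (Monitor, Decoy, Monitor)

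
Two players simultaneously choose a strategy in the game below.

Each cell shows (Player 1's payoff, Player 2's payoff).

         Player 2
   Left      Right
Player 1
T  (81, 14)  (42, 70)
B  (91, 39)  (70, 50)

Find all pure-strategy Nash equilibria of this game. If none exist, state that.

(B, Right)

(T, Left): Player 1 can switch to B (81 → 91). Not NE.
(T, Right): Player 1 can switch to B (42 → 70). Not NE.
(B, Left): Player 2 can switch to Right (39 → 50). Not NE.
(B, Right): Player 1 gets 70, best alternative 42; Player 2 gets 50, best alternative 39. No profitable deviation — NE.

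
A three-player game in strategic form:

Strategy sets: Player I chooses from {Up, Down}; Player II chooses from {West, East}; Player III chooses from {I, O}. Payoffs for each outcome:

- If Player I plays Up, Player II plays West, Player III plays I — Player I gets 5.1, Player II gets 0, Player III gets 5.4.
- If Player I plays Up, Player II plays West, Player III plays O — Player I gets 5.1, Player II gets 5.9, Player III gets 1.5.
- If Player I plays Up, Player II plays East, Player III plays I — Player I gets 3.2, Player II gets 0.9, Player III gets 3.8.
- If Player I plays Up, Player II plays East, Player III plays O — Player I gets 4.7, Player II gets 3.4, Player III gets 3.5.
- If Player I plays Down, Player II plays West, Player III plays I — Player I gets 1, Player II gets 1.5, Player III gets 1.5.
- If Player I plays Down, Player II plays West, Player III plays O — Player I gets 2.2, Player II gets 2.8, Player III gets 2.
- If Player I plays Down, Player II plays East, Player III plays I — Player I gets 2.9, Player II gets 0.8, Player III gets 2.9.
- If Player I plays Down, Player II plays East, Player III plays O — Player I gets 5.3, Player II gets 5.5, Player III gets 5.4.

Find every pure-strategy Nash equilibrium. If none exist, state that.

Player I against (West, I): payoffs 5.1, 1 → best response Up.
Player I against (West, O): payoffs 5.1, 2.2 → best response Up.
Player I against (East, I): payoffs 3.2, 2.9 → best response Up.
Player I against (East, O): payoffs 4.7, 5.3 → best response Down.
Player II against (Up, I): payoffs 0, 0.9 → best response East.
Player II against (Up, O): payoffs 5.9, 3.4 → best response West.
Player II against (Down, I): payoffs 1.5, 0.8 → best response West.
Player II against (Down, O): payoffs 2.8, 5.5 → best response East.
Player III against (Up, West): payoffs 5.4, 1.5 → best response I.
Player III against (Up, East): payoffs 3.8, 3.5 → best response I.
Player III against (Down, West): payoffs 1.5, 2 → best response O.
Player III against (Down, East): payoffs 2.9, 5.4 → best response O.
Mutual best responses: (Up, East, I); (Down, East, O).

The pure Nash equilibria are (Up, East, I); (Down, East, O).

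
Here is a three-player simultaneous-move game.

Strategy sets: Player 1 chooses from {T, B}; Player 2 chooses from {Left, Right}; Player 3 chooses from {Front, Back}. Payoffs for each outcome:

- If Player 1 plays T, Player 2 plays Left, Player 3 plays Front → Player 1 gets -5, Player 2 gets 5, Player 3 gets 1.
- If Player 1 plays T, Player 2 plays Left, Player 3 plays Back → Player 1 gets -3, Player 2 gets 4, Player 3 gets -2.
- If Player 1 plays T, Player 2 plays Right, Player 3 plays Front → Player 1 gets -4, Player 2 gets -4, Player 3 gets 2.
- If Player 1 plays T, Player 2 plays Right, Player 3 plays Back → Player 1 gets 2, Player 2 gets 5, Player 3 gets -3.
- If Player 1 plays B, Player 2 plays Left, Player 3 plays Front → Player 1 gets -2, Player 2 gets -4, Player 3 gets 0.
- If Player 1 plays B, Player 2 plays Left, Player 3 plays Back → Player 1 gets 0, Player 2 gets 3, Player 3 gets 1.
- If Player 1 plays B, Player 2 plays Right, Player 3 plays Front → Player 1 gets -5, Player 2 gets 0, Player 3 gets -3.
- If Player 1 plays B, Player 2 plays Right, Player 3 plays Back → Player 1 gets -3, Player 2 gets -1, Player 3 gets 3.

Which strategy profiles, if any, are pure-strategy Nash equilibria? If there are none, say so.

(B, Left, Back)

Player 1 against (Left, Front): payoffs -5, -2 → best response B.
Player 1 against (Left, Back): payoffs -3, 0 → best response B.
Player 1 against (Right, Front): payoffs -4, -5 → best response T.
Player 1 against (Right, Back): payoffs 2, -3 → best response T.
Player 2 against (T, Front): payoffs 5, -4 → best response Left.
Player 2 against (T, Back): payoffs 4, 5 → best response Right.
Player 2 against (B, Front): payoffs -4, 0 → best response Right.
Player 2 against (B, Back): payoffs 3, -1 → best response Left.
Player 3 against (T, Left): payoffs 1, -2 → best response Front.
Player 3 against (T, Right): payoffs 2, -3 → best response Front.
Player 3 against (B, Left): payoffs 0, 1 → best response Back.
Player 3 against (B, Right): payoffs -3, 3 → best response Back.
Mutual best responses: (B, Left, Back).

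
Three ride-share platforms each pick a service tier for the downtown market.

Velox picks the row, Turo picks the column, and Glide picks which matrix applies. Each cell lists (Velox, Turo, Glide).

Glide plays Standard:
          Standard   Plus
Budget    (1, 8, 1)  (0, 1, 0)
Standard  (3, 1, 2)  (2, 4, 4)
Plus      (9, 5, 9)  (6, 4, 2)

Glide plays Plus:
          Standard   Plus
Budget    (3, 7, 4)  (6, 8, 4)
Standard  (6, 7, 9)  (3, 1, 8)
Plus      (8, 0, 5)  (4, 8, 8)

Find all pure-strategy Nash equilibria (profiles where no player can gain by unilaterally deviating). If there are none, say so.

(Budget, Standard, Standard): Velox can switch to Standard (1 → 3). Not NE.
(Budget, Standard, Plus): Velox can switch to Standard (3 → 6). Not NE.
(Budget, Plus, Standard): Velox can switch to Standard (0 → 2). Not NE.
(Budget, Plus, Plus): Velox gets 6, best alternative 4; Turo gets 8, best alternative 7; Glide gets 4, best alternative 0. No profitable deviation — NE.
(Standard, Standard, Standard): Velox can switch to Plus (3 → 9). Not NE.
(Standard, Standard, Plus): Velox can switch to Plus (6 → 8). Not NE.
(Standard, Plus, Standard): Velox can switch to Plus (2 → 6). Not NE.
(Plus, Standard, Standard): Velox gets 9, best alternative 3; Turo gets 5, best alternative 4; Glide gets 9, best alternative 5. No profitable deviation — NE.
(The remaining 4 profiles each have a profitable deviation by the same check.)

Pure-strategy Nash equilibria: (Budget, Plus, Plus), (Plus, Standard, Standard)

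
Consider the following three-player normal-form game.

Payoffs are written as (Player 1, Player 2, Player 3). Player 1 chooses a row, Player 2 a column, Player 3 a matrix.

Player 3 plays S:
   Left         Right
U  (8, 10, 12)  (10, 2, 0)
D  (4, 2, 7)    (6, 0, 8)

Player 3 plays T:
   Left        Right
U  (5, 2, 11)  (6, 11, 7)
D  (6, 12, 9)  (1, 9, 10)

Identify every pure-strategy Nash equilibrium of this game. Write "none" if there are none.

Player 1 against (Left, S): payoffs 8, 4 → best response U.
Player 1 against (Left, T): payoffs 5, 6 → best response D.
Player 1 against (Right, S): payoffs 10, 6 → best response U.
Player 1 against (Right, T): payoffs 6, 1 → best response U.
Player 2 against (U, S): payoffs 10, 2 → best response Left.
Player 2 against (U, T): payoffs 2, 11 → best response Right.
Player 2 against (D, S): payoffs 2, 0 → best response Left.
Player 2 against (D, T): payoffs 12, 9 → best response Left.
Player 3 against (U, Left): payoffs 12, 11 → best response S.
Player 3 against (U, Right): payoffs 0, 7 → best response T.
Player 3 against (D, Left): payoffs 7, 9 → best response T.
Player 3 against (D, Right): payoffs 8, 10 → best response T.
Mutual best responses: (U, Left, S); (U, Right, T); (D, Left, T).

Pure-strategy Nash equilibria: (U, Left, S); (U, Right, T); (D, Left, T)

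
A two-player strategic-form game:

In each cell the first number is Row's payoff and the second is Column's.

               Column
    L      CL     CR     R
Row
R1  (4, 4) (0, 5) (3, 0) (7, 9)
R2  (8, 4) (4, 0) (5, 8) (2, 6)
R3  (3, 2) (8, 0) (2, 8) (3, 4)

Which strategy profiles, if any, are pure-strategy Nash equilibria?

Row against L: payoffs 4, 8, 3 → best response R2.
Row against CL: payoffs 0, 4, 8 → best response R3.
Row against CR: payoffs 3, 5, 2 → best response R2.
Row against R: payoffs 7, 2, 3 → best response R1.
Column against R1: payoffs 4, 5, 0, 9 → best response R.
Column against R2: payoffs 4, 0, 8, 6 → best response CR.
Column against R3: payoffs 2, 0, 8, 4 → best response CR.
Mutual best responses: (R1, R); (R2, CR).

(R1, R), (R2, CR)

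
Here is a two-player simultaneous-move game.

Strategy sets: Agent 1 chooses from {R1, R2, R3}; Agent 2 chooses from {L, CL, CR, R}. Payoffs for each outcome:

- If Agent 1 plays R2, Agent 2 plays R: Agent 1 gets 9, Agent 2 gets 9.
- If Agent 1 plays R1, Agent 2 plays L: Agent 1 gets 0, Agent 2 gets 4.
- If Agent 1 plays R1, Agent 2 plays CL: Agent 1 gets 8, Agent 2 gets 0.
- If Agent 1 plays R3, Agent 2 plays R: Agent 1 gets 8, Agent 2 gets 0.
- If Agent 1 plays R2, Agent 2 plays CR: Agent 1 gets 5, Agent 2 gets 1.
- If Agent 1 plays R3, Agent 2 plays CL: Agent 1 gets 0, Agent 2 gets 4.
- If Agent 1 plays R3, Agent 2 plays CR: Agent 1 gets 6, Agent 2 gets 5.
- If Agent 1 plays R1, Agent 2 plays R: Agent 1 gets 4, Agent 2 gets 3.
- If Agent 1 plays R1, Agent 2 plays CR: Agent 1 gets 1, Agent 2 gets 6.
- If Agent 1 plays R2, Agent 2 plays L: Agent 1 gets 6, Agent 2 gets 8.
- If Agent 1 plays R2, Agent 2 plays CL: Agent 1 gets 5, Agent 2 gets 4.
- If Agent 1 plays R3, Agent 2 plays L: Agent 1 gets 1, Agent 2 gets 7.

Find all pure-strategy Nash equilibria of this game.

Pure NE: (R2, R)

(R1, L): Agent 1 can switch to R2 (0 → 6). Not NE.
(R1, CL): Agent 2 can switch to L (0 → 4). Not NE.
(R1, CR): Agent 1 can switch to R2 (1 → 5). Not NE.
(R1, R): Agent 1 can switch to R2 (4 → 9). Not NE.
(R2, L): Agent 2 can switch to R (8 → 9). Not NE.
(R2, CL): Agent 1 can switch to R1 (5 → 8). Not NE.
(R2, CR): Agent 1 can switch to R3 (5 → 6). Not NE.
(R2, R): Agent 1 gets 9, best alternative 8; Agent 2 gets 9, best alternative 8. No profitable deviation — NE.
(R3, L): Agent 1 can switch to R2 (1 → 6). Not NE.
(R3, CL): Agent 1 can switch to R1 (0 → 8). Not NE.
(R3, CR): Agent 2 can switch to L (5 → 7). Not NE.
(The remaining 1 profile has a profitable deviation by the same check.)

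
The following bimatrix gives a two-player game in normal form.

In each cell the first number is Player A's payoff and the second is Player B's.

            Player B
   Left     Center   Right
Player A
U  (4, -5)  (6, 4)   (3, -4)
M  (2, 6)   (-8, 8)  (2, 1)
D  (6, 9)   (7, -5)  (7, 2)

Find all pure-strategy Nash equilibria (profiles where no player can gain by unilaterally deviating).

Player A against Left: payoffs 4, 2, 6 → best response D.
Player A against Center: payoffs 6, -8, 7 → best response D.
Player A against Right: payoffs 3, 2, 7 → best response D.
Player B against U: payoffs -5, 4, -4 → best response Center.
Player B against M: payoffs 6, 8, 1 → best response Center.
Player B against D: payoffs 9, -5, 2 → best response Left.
Mutual best responses: (D, Left).

Pure NE: (D, Left)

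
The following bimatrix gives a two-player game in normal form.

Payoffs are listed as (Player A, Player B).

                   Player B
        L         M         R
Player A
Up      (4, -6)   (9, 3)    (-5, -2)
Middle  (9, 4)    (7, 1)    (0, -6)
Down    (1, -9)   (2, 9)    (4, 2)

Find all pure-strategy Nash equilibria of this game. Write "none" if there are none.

(Up, M); (Middle, L)

For each player, find the best response to each opponent profile; mutual best responses are the pure NE.
Player A against L: payoffs 4, 9, 1 → best response Middle.
Player A against M: payoffs 9, 7, 2 → best response Up.
Player A against R: payoffs -5, 0, 4 → best response Down.
Player B against Up: payoffs -6, 3, -2 → best response M.
Player B against Middle: payoffs 4, 1, -6 → best response L.
Player B against Down: payoffs -9, 9, 2 → best response M.
Mutual best responses: (Up, M); (Middle, L).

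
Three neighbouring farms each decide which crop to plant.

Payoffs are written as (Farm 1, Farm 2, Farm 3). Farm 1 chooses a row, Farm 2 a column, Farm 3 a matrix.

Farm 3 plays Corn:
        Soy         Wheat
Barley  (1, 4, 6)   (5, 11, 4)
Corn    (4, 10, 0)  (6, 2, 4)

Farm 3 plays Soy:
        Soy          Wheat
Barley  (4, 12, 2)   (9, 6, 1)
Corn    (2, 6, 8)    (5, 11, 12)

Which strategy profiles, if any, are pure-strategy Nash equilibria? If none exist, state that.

Mark each player's best response to every combination of opponents' strategies; a profile where every player is best-responding is a pure Nash equilibrium.
Farm 1 against (Soy, Corn): payoffs 1, 4 → best response Corn.
Farm 1 against (Soy, Soy): payoffs 4, 2 → best response Barley.
Farm 1 against (Wheat, Corn): payoffs 5, 6 → best response Corn.
Farm 1 against (Wheat, Soy): payoffs 9, 5 → best response Barley.
Farm 2 against (Barley, Corn): payoffs 4, 11 → best response Wheat.
Farm 2 against (Barley, Soy): payoffs 12, 6 → best response Soy.
Farm 2 against (Corn, Corn): payoffs 10, 2 → best response Soy.
Farm 2 against (Corn, Soy): payoffs 6, 11 → best response Wheat.
Farm 3 against (Barley, Soy): payoffs 6, 2 → best response Corn.
Farm 3 against (Barley, Wheat): payoffs 4, 1 → best response Corn.
Farm 3 against (Corn, Soy): payoffs 0, 8 → best response Soy.
Farm 3 against (Corn, Wheat): payoffs 4, 12 → best response Soy.
No profile is a mutual best response for all players.

There is no pure-strategy Nash equilibrium.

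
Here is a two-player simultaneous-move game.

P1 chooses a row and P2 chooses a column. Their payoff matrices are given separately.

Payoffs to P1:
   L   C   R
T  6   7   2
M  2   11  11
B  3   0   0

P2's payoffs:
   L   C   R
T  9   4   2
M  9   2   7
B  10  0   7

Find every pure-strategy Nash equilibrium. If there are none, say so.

(T, L)

Check each profile: it is a Nash equilibrium iff no player can strictly gain by switching unilaterally.
(T, L): P1 gets 6, best alternative 3; P2 gets 9, best alternative 4. No profitable deviation — NE.
(T, C): P1 can switch to M (7 → 11). Not NE.
(T, R): P1 can switch to M (2 → 11). Not NE.
(M, L): P1 can switch to T (2 → 6). Not NE.
(M, C): P2 can switch to L (2 → 9). Not NE.
(M, R): P2 can switch to L (7 → 9). Not NE.
(B, L): P1 can switch to T (3 → 6). Not NE.
(B, C): P1 can switch to T (0 → 7). Not NE.
(B, R): P1 can switch to T (0 → 2). Not NE.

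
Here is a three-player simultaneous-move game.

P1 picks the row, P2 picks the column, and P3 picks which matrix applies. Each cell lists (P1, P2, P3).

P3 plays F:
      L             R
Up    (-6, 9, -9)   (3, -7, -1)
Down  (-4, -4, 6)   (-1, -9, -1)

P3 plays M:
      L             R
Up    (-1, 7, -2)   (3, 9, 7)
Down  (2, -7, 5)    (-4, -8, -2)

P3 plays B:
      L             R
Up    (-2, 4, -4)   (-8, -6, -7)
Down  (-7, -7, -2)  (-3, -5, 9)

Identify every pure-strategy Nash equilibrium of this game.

The pure Nash equilibria are (Up, R, M) and (Down, L, F) and (Down, R, B).

P1 against (L, F): payoffs -6, -4 → best response Down.
P1 against (L, M): payoffs -1, 2 → best response Down.
P1 against (L, B): payoffs -2, -7 → best response Up.
P1 against (R, F): payoffs 3, -1 → best response Up.
P1 against (R, M): payoffs 3, -4 → best response Up.
P1 against (R, B): payoffs -8, -3 → best response Down.
P2 against (Up, F): payoffs 9, -7 → best response L.
P2 against (Up, M): payoffs 7, 9 → best response R.
P2 against (Up, B): payoffs 4, -6 → best response L.
P2 against (Down, F): payoffs -4, -9 → best response L.
P2 against (Down, M): payoffs -7, -8 → best response L.
P2 against (Down, B): payoffs -7, -5 → best response R.
P3 against (Up, L): payoffs -9, -2, -4 → best response M.
P3 against (Up, R): payoffs -1, 7, -7 → best response M.
P3 against (Down, L): payoffs 6, 5, -2 → best response F.
P3 against (Down, R): payoffs -1, -2, 9 → best response B.
Mutual best responses: (Up, R, M); (Down, L, F); (Down, R, B).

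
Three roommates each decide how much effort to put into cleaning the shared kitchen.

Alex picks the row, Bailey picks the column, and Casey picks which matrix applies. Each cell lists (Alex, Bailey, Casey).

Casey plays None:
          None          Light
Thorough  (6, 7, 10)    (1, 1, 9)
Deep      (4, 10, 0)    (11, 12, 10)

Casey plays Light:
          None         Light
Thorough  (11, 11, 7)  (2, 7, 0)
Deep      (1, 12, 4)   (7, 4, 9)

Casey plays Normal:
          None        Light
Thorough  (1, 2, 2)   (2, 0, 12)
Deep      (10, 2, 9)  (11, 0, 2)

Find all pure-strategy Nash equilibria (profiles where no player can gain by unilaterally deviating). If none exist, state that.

Alex against (None, None): payoffs 6, 4 → best response Thorough.
Alex against (None, Light): payoffs 11, 1 → best response Thorough.
Alex against (None, Normal): payoffs 1, 10 → best response Deep.
Alex against (Light, None): payoffs 1, 11 → best response Deep.
Alex against (Light, Light): payoffs 2, 7 → best response Deep.
Alex against (Light, Normal): payoffs 2, 11 → best response Deep.
Bailey against (Thorough, None): payoffs 7, 1 → best response None.
Bailey against (Thorough, Light): payoffs 11, 7 → best response None.
Bailey against (Thorough, Normal): payoffs 2, 0 → best response None.
Bailey against (Deep, None): payoffs 10, 12 → best response Light.
Bailey against (Deep, Light): payoffs 12, 4 → best response None.
Bailey against (Deep, Normal): payoffs 2, 0 → best response None.
Casey against (Thorough, None): payoffs 10, 7, 2 → best response None.
Casey against (Thorough, Light): payoffs 9, 0, 12 → best response Normal.
Casey against (Deep, None): payoffs 0, 4, 9 → best response Normal.
Casey against (Deep, Light): payoffs 10, 9, 2 → best response None.
Mutual best responses: (Thorough, None, None); (Deep, None, Normal); (Deep, Light, None).

The pure Nash equilibria are (Thorough, None, None), (Deep, None, Normal), (Deep, Light, None).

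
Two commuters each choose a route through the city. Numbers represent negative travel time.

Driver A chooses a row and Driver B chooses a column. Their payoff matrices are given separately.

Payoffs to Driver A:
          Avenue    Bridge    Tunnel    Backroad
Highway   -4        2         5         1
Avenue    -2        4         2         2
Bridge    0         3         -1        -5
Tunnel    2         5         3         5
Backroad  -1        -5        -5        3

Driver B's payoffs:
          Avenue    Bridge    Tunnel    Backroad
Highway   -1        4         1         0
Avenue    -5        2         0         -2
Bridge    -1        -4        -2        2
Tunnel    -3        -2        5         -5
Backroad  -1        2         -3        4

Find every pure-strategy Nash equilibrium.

Driver A against Avenue: payoffs -4, -2, 0, 2, -1 → best response Tunnel.
Driver A against Bridge: payoffs 2, 4, 3, 5, -5 → best response Tunnel.
Driver A against Tunnel: payoffs 5, 2, -1, 3, -5 → best response Highway.
Driver A against Backroad: payoffs 1, 2, -5, 5, 3 → best response Tunnel.
Driver B against Highway: payoffs -1, 4, 1, 0 → best response Bridge.
Driver B against Avenue: payoffs -5, 2, 0, -2 → best response Bridge.
Driver B against Bridge: payoffs -1, -4, -2, 2 → best response Backroad.
Driver B against Tunnel: payoffs -3, -2, 5, -5 → best response Tunnel.
Driver B against Backroad: payoffs -1, 2, -3, 4 → best response Backroad.
No profile is a mutual best response for all players.

There is no pure-strategy Nash equilibrium.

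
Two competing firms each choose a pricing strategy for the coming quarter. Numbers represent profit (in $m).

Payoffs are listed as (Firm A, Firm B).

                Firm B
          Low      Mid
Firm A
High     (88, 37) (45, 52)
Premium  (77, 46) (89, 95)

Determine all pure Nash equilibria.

(High, Low): Firm B can switch to Mid (37 → 52). Not NE.
(High, Mid): Firm A can switch to Premium (45 → 89). Not NE.
(Premium, Low): Firm A can switch to High (77 → 88). Not NE.
(Premium, Mid): Firm A gets 89, best alternative 45; Firm B gets 95, best alternative 46. No profitable deviation — NE.

Pure NE: (Premium, Mid)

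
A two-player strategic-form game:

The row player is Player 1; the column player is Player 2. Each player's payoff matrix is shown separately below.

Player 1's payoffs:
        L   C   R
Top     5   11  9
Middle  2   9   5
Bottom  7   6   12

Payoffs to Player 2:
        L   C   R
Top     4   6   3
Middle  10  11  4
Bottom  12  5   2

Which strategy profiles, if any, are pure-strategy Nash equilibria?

Player 1 against L: payoffs 5, 2, 7 → best response Bottom.
Player 1 against C: payoffs 11, 9, 6 → best response Top.
Player 1 against R: payoffs 9, 5, 12 → best response Bottom.
Player 2 against Top: payoffs 4, 6, 3 → best response C.
Player 2 against Middle: payoffs 10, 11, 4 → best response C.
Player 2 against Bottom: payoffs 12, 5, 2 → best response L.
Mutual best responses: (Top, C); (Bottom, L).

The pure Nash equilibria are (Top, C); (Bottom, L).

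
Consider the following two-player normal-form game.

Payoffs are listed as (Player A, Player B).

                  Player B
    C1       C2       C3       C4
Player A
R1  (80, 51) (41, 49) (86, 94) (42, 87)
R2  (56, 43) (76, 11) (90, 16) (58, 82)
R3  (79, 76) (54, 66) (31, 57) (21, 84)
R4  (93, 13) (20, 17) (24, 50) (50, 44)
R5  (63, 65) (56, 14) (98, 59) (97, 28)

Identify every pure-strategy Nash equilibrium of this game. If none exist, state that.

No pure-strategy Nash equilibrium.

(R1, C1): Player A can switch to R4 (80 → 93). Not NE.
(R1, C2): Player A can switch to R2 (41 → 76). Not NE.
(R1, C3): Player A can switch to R2 (86 → 90). Not NE.
(R1, C4): Player A can switch to R2 (42 → 58). Not NE.
(R2, C1): Player A can switch to R1 (56 → 80). Not NE.
(R2, C2): Player B can switch to C1 (11 → 43). Not NE.
(The remaining 14 profiles each have a profitable deviation by the same check.)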